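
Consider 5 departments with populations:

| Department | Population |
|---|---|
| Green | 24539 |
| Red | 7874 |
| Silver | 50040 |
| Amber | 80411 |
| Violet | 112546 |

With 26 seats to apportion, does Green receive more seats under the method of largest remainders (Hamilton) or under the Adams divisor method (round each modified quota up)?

Adams

Hamilton: Green 2, Red 1, Silver 5, Amber 7, Violet 11.
Adams: Green 3, Red 1, Silver 5, Amber 7, Violet 10.
Green gets 2 under Hamilton and 3 under Adams.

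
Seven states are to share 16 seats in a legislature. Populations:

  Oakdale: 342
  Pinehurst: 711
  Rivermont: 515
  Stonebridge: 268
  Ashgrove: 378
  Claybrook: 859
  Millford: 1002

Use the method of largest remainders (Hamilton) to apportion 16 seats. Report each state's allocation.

The standard divisor is 4075/16 ≈ 254.688.
Standard quotas: Oakdale 1.343, Pinehurst 2.792, Rivermont 2.022, Stonebridge 1.052, Ashgrove 1.484, Claybrook 3.373, Millford 3.934.
Lower quotas: Oakdale 1, Pinehurst 2, Rivermont 2, Stonebridge 1, Ashgrove 1, Claybrook 3, Millford 3 (sum 13, leaving 3 seats).
Remainders in descending order: Millford 0.934, Pinehurst 0.792, Ashgrove 0.484, Claybrook 0.373, Oakdale 0.343, Stonebridge 0.052, Rivermont 0.022.
Largest remainders: Millford, Pinehurst, Ashgrove receive the extra seats.

Oakdale 1; Pinehurst 3; Rivermont 2; Stonebridge 1; Ashgrove 2; Claybrook 3; Millford 4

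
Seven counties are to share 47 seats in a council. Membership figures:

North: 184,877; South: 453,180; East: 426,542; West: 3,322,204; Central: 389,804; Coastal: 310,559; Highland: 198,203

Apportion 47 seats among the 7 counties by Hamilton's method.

Standard divisor: 5285369 ÷ 47 ≈ 112454.66.
Standard quotas: North 1.6440, South 4.0299, East 3.7930, West 29.5426, Central 3.4663, Coastal 2.7616, Highland 1.7625.
Lower quotas: North 1, South 4, East 3, West 29, Central 3, Coastal 2, Highland 1 (sum 43, leaving 4 seats).
Remainders in descending order: East 0.7930, Highland 0.7625, Coastal 0.7616, North 0.6440, West 0.5426, Central 0.4663, South 0.0299.
Largest remainders: East, Highland, Coastal, North receive the extra seats.

North 2, South 4, East 4, West 29, Central 3, Coastal 3, Highland 2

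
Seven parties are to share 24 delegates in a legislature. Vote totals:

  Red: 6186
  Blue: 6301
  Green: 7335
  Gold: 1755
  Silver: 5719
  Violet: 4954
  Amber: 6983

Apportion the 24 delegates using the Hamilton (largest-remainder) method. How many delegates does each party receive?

The standard divisor is 39233/24 ≈ 1634.708.
Standard quotas: Red 3.7842, Blue 3.8545, Green 4.4870, Gold 1.0736, Silver 3.4985, Violet 3.0305, Amber 4.2717.
Lower quotas: Red 3, Blue 3, Green 4, Gold 1, Silver 3, Violet 3, Amber 4 (sum 21, leaving 3 seats).
Remainders in descending order: Blue 0.8545, Red 0.7842, Silver 0.4985, Green 0.4870, Amber 0.2717, Gold 0.0736, Violet 0.0305.
The surplus seats go to Blue, Red, Silver.

Red 4; Blue 4; Green 4; Gold 1; Silver 4; Violet 3; Amber 4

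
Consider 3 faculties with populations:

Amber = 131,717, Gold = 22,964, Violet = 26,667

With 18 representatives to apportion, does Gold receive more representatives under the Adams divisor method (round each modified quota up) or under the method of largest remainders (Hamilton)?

Adams

Adams: Amber 12, Gold 3, Violet 3.
Hamilton: Amber 13, Gold 2, Violet 3.
Gold gets 3 under Adams and 2 under Hamilton.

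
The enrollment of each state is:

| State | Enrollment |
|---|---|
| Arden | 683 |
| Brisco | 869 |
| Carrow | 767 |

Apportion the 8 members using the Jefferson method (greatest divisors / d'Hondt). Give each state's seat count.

Standard divisor 2319/8 ≈ 289.875; standard quotas: Arden 2.356, Brisco 2.998, Carrow 2.646.
Rounding down gives 2, 2, 2 = 6 seats, so the divisor must be adjusted.
With modified divisor 240: modified quotas Arden 2.846, Brisco 3.621, Carrow 3.196.
Rounding down: Arden 2, Brisco 3, Carrow 3 (total 8).

Arden 2; Brisco 3; Carrow 3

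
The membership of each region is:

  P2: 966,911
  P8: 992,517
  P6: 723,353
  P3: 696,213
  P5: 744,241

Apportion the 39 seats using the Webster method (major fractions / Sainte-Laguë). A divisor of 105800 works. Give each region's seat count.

With modified divisor 105800: modified quotas P2 9.139, P8 9.381, P6 6.837, P3 6.580, P5 7.034.
Rounding to the nearest integer: P2 9, P8 9, P6 7, P3 7, P5 7 (total 39).

P2=9, P8=9, P6=7, P3=7, P5=7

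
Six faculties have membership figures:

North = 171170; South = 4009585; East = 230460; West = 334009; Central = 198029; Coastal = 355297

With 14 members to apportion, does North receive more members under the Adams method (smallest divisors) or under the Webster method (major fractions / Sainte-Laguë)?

Adams

Adams: North 1, South 9, East 1, West 1, Central 1, Coastal 1.
Webster: North 0, South 10, East 1, West 1, Central 1, Coastal 1.
North gets 1 under Adams and 0 under Webster.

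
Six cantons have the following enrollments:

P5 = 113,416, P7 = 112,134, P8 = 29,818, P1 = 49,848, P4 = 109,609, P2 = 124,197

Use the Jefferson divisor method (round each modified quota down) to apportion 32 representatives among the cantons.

P5 7; P7 7; P8 1; P1 3; P4 7; P2 7

Standard divisor 539022/32 ≈ 16844.438; standard quotas: P5 6.733, P7 6.657, P8 1.770, P1 2.959, P4 6.507, P2 7.373.
Rounding down gives 6, 6, 1, 2, 6, 7 = 28 seats, so the divisor must be adjusted.
With modified divisor 15600: modified quotas P5 7.270, P7 7.188, P8 1.911, P1 3.195, P4 7.026, P2 7.961.
Rounding down: P5 7, P7 7, P8 1, P1 3, P4 7, P2 7 (total 32).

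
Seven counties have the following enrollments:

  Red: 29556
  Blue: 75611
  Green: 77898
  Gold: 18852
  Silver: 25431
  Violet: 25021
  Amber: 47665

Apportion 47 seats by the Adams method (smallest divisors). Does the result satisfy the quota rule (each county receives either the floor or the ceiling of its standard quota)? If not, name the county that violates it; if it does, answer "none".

Standard quotas: Red 4.630, Blue 11.844, Green 12.203, Gold 2.953, Silver 3.984, Violet 3.920, Amber 7.467.
Adams allocation: Red 5, Blue 12, Green 12, Gold 3, Silver 4, Violet 4, Amber 7.
Every allocation lies between the lower and upper quota.

none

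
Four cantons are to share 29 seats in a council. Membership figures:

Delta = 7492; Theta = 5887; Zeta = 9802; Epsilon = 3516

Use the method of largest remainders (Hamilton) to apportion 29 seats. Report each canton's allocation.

The standard divisor is 26697/29 ≈ 920.586.
Standard quotas: Delta 8.1383, Theta 6.3948, Zeta 10.6476, Epsilon 3.8193.
Lower quotas: Delta 8, Theta 6, Zeta 10, Epsilon 3 (sum 27, leaving 2 seats).
Remainders in descending order: Epsilon 0.8193, Zeta 0.6476, Theta 0.3948, Delta 0.1383.
Largest remainders: Epsilon, Zeta receive the extra seats.

Delta=8, Theta=6, Zeta=11, Epsilon=4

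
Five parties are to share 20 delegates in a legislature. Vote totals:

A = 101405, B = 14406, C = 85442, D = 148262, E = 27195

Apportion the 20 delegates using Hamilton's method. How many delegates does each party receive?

The standard divisor is 376710/20 ≈ 18835.5.
Standard quotas: A 5.3837, B 0.7648, C 4.5362, D 7.8714, E 1.4438.
Lower quotas: A 5, B 0, C 4, D 7, E 1 (sum 17, leaving 3 seats).
Remainders in descending order: D 0.8714, B 0.7648, C 0.5362, E 0.4438, A 0.3837.
Largest remainders: D, B, C receive the extra seats.

A 5, B 1, C 5, D 8, E 1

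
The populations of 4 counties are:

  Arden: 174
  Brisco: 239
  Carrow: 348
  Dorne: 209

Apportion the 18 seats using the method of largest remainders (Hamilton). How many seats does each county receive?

Total 970; standard divisor 970/18 ≈ 53.889.
Standard quotas: Arden 3.229, Brisco 4.435, Carrow 6.458, Dorne 3.878.
Lower quotas: Arden 3, Brisco 4, Carrow 6, Dorne 3 (sum 16, leaving 2 seats).
Remainders in descending order: Dorne 0.878, Carrow 0.458, Brisco 0.435, Arden 0.229.
The surplus seats go to Dorne, Carrow.

Arden 3; Brisco 4; Carrow 7; Dorne 4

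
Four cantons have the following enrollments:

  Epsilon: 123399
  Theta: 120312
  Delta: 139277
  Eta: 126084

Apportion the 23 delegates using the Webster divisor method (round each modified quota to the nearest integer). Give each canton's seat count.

Standard divisor 509072/23 ≈ 22133.565; standard quotas: Epsilon 5.575, Theta 5.436, Delta 6.293, Eta 5.697.
Rounding to the nearest integer gives Epsilon 6, Theta 5, Delta 6, Eta 6 — total 23, matching the house size, so no adjustment is needed.

Epsilon: 6, Theta: 5, Delta: 6, Eta: 6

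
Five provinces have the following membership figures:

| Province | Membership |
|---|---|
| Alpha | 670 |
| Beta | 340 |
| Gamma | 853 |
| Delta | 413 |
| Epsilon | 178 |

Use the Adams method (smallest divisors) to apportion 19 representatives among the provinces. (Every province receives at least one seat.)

Standard divisor 2454/19 ≈ 129.158; standard quotas: Alpha 5.187, Beta 2.632, Gamma 6.604, Delta 3.198, Epsilon 1.378.
Rounding up gives 6, 3, 7, 4, 2 = 22 seats, so the divisor must be adjusted.
With modified divisor 150: modified quotas Alpha 4.467, Beta 2.267, Gamma 5.687, Delta 2.753, Epsilon 1.187.
Rounding up: Alpha 5, Beta 3, Gamma 6, Delta 3, Epsilon 2 (total 19).

Alpha 5, Beta 3, Gamma 6, Delta 3, Epsilon 2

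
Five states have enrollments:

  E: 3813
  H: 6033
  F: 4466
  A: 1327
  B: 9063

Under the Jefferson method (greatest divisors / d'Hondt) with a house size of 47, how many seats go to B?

18

Standard divisor 24702/47 ≈ 525.574; standard quotas: E 7.255, H 11.479, F 8.497, A 2.525, B 17.244.
Rounding down gives 7, 11, 8, 2, 17 = 45 seats, so the divisor must be adjusted.
With modified divisor 500: modified quotas E 7.626, H 12.066, F 8.932, A 2.654, B 18.126.
Rounding down: E 7, H 12, F 8, A 2, B 18 (total 47).
B receives 18.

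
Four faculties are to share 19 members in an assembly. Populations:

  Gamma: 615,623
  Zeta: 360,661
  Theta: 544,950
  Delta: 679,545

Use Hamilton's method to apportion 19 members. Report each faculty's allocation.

The standard divisor is 2200779/19 ≈ 115830.474.
Standard quotas: Gamma 5.3149, Zeta 3.1137, Theta 4.7047, Delta 5.8667.
Lower quotas: Gamma 5, Zeta 3, Theta 4, Delta 5 (sum 17, leaving 2 seats).
Remainders in descending order: Delta 0.8667, Theta 0.7047, Gamma 0.3149, Zeta 0.1137.
Largest remainders: Delta, Theta receive the extra seats.

Gamma 5; Zeta 3; Theta 5; Delta 6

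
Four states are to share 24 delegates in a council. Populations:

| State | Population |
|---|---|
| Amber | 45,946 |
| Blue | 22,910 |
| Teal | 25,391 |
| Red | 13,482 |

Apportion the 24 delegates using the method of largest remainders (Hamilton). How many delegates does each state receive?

Standard divisor: 107729 ÷ 24 ≈ 4488.708.
Standard quotas: Amber 10.2359, Blue 5.1039, Teal 5.6566, Red 3.0035.
Lower quotas: Amber 10, Blue 5, Teal 5, Red 3 (sum 23, leaving 1 seat).
Remainders in descending order: Teal 0.6566, Amber 0.2359, Blue 0.1039, Red 0.0035.
Largest remainder: Teal receives the extra seat.

Amber: 10, Blue: 5, Teal: 6, Red: 3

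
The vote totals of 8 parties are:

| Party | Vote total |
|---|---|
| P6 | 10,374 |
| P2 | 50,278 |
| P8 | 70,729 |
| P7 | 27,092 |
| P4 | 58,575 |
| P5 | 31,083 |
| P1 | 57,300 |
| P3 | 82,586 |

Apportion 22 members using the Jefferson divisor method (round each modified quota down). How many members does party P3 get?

Standard divisor 388017/22 ≈ 17637.136; standard quotas: P6 0.588, P2 2.851, P8 4.010, P7 1.536, P4 3.321, P5 1.762, P1 3.249, P3 4.683.
Rounding down gives 0, 2, 4, 1, 3, 1, 3, 4 = 18 seats, so the divisor must be adjusted.
With modified divisor 14500: modified quotas P6 0.715, P2 3.467, P8 4.878, P7 1.868, P4 4.040, P5 2.144, P1 3.952, P3 5.696.
Rounding down: P6 0, P2 3, P8 4, P7 1, P4 4, P5 2, P1 3, P3 5 (total 22).
P3 receives 5.

5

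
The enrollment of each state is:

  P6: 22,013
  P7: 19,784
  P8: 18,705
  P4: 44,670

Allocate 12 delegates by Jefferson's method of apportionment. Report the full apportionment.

P6 2; P7 2; P8 2; P4 6

Standard divisor 105172/12 ≈ 8764.333; standard quotas: P6 2.512, P7 2.257, P8 2.134, P4 5.097.
Rounding down gives 2, 2, 2, 5 = 11 seats, so the divisor must be adjusted.
With modified divisor 7400: modified quotas P6 2.975, P7 2.674, P8 2.528, P4 6.036.
Rounding down: P6 2, P7 2, P8 2, P4 6 (total 12).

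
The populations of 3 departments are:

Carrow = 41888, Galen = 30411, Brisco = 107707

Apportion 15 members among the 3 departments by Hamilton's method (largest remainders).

Total 180006; standard divisor 180006/15 ≈ 12000.4.
Standard quotas: Carrow 3.4906, Galen 2.5342, Brisco 8.9753.
Lower quotas: Carrow 3, Galen 2, Brisco 8 (sum 13, leaving 2 seats).
Remainders in descending order: Brisco 0.9753, Galen 0.5342, Carrow 0.4906.
Largest remainders: Brisco, Galen receive the extra seats.

Carrow=3; Galen=3; Brisco=9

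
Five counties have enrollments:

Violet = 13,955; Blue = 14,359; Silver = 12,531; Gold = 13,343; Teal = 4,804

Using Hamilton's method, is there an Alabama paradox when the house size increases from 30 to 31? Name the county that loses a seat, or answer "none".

At 30 seats: Violet 7, Blue 7, Silver 6, Gold 7, Teal 3.
At 31 seats: Violet 7, Blue 8, Silver 7, Gold 7, Teal 2.
Teal drops from 3 to 2.

Teal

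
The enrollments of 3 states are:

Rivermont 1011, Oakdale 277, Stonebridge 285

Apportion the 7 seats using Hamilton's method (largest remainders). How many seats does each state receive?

Rivermont 5, Oakdale 1, Stonebridge 1

The standard divisor is 1573/7 ≈ 224.714.
Standard quotas: Rivermont 4.499, Oakdale 1.233, Stonebridge 1.268.
Lower quotas: Rivermont 4, Oakdale 1, Stonebridge 1 (sum 6, leaving 1 seat).
Remainders in descending order: Rivermont 0.499, Stonebridge 0.268, Oakdale 0.233.
The surplus seat goes to Rivermont.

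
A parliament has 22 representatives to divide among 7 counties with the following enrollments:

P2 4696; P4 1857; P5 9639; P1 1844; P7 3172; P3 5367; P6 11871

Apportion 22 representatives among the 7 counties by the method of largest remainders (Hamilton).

Total 38446; standard divisor 38446/22 ≈ 1747.545.
Standard quotas: P2 2.6872, P4 1.0626, P5 5.5157, P1 1.0552, P7 1.8151, P3 3.0712, P6 6.7930.
Lower quotas: P2 2, P4 1, P5 5, P1 1, P7 1, P3 3, P6 6 (sum 19, leaving 3 seats).
Remainders in descending order: P7 0.8151, P6 0.7930, P2 0.6872, P5 0.5157, P3 0.0712, P4 0.0626, P1 0.0552.
The surplus seats go to P7, P6, P2.

P2 3, P4 1, P5 5, P1 1, P7 2, P3 3, P6 7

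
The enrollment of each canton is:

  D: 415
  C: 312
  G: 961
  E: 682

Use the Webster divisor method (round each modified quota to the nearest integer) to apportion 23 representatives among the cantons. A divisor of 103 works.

With modified divisor 103: modified quotas D 4.029, C 3.029, G 9.330, E 6.621.
Rounding to the nearest integer: D 4, C 3, G 9, E 7 (total 23).

D 4, C 3, G 9, E 7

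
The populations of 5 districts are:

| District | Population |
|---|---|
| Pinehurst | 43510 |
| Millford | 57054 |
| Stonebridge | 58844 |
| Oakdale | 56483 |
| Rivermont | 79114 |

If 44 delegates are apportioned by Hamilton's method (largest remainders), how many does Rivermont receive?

12

Standard divisor: 295005 ÷ 44 ≈ 6704.659.
Standard quotas: Pinehurst 6.4895, Millford 8.5096, Stonebridge 8.7766, Oakdale 8.4244, Rivermont 11.7999.
Lower quotas: Pinehurst 6, Millford 8, Stonebridge 8, Oakdale 8, Rivermont 11 (sum 41, leaving 3 seats).
Remainders in descending order: Rivermont 0.7999, Stonebridge 0.7766, Millford 0.5096, Pinehurst 0.4895, Oakdale 0.4244.
Largest remainders: Rivermont, Stonebridge, Millford receive the extra seats.
Rivermont receives 12.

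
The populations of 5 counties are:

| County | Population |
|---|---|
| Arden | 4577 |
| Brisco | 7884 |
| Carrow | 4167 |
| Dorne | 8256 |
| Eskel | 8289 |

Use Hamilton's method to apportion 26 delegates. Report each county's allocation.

Arden 4, Brisco 6, Carrow 3, Dorne 6, Eskel 7

The standard divisor is 33173/26 ≈ 1275.885.
Standard quotas: Arden 3.5873, Brisco 6.1792, Carrow 3.2660, Dorne 6.4708, Eskel 6.4967.
Lower quotas: Arden 3, Brisco 6, Carrow 3, Dorne 6, Eskel 6 (sum 24, leaving 2 seats).
Remainders in descending order: Arden 0.5873, Eskel 0.4967, Dorne 0.4708, Carrow 0.2660, Brisco 0.1792.
The surplus seats go to Arden, Eskel.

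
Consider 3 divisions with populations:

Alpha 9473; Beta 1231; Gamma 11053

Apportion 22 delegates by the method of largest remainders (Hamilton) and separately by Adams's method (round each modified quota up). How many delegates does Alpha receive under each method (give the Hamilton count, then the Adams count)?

10 and 9

Hamilton: Alpha 10, Beta 1, Gamma 11.
Adams: Alpha 9, Beta 2, Gamma 11.
Alpha gets 10 under Hamilton and 9 under Adams.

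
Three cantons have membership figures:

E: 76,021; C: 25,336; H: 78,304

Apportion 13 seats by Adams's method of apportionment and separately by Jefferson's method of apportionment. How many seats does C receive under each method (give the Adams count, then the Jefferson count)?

2 and 1

Adams: E 5, C 2, H 6.
Jefferson: E 6, C 1, H 6.
C gets 2 under Adams and 1 under Jefferson.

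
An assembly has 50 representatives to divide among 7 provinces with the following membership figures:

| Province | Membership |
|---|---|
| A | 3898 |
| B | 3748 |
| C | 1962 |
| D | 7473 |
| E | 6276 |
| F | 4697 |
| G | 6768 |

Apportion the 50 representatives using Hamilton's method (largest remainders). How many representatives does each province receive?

Standard divisor: 34822 ÷ 50 ≈ 696.44.
Standard quotas: A 5.5970, B 5.3817, C 2.8172, D 10.7303, E 9.0115, F 6.7443, G 9.7180.
Lower quotas: A 5, B 5, C 2, D 10, E 9, F 6, G 9 (sum 46, leaving 4 seats).
Remainders in descending order: C 0.8172, F 0.7443, D 0.7303, G 0.7180, A 0.5970, B 0.3817, E 0.0115.
Largest remainders: C, F, D, G receive the extra seats.

A 5, B 5, C 3, D 11, E 9, F 7, G 10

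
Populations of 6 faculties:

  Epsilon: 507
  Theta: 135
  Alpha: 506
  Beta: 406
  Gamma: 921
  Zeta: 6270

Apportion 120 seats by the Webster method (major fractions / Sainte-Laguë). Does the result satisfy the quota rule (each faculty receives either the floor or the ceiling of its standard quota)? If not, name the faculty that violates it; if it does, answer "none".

Standard quotas: Epsilon 6.957, Theta 1.852, Alpha 6.943, Beta 5.571, Gamma 12.638, Zeta 86.038.
Webster allocation: Epsilon 7, Theta 2, Alpha 7, Beta 6, Gamma 13, Zeta 85.
Zeta has quota 86.038 (lower 86, upper 87) but receives 85 — outside the quota interval.

Zeta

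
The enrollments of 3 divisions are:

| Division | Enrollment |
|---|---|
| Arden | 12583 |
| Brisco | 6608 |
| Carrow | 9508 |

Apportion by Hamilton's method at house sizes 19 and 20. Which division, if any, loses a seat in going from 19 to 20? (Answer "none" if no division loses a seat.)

Brisco

At 19 seats: Arden 8, Brisco 5, Carrow 6.
At 20 seats: Arden 9, Brisco 4, Carrow 7.
Brisco drops from 5 to 4.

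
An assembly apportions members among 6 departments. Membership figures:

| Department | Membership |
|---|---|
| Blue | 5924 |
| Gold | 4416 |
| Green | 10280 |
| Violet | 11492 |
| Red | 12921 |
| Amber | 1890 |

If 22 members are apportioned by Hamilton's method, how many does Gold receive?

Standard divisor: 46923 ÷ 22 ≈ 2132.864.
Standard quotas: Blue 2.7775, Gold 2.0705, Green 4.8198, Violet 5.3881, Red 6.0581, Amber 0.8861.
Lower quotas: Blue 2, Gold 2, Green 4, Violet 5, Red 6, Amber 0 (sum 19, leaving 3 seats).
Remainders in descending order: Amber 0.8861, Green 0.8198, Blue 0.7775, Violet 0.3881, Gold 0.0705, Red 0.0581.
The surplus seats go to Amber, Green, Blue.
Gold receives 2.

2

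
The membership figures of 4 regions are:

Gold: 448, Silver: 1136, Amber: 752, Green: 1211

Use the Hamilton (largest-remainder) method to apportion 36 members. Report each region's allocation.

Standard divisor: 3547 ÷ 36 ≈ 98.528.
Standard quotas: Gold 4.547, Silver 11.530, Amber 7.632, Green 12.291.
Lower quotas: Gold 4, Silver 11, Amber 7, Green 12 (sum 34, leaving 2 seats).
Remainders in descending order: Amber 0.632, Gold 0.547, Silver 0.530, Green 0.291.
The surplus seats go to Amber, Gold.

Gold 5, Silver 11, Amber 8, Green 12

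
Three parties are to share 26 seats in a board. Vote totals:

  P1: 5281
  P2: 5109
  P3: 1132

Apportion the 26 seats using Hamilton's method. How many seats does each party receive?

Total 11522; standard divisor 11522/26 ≈ 443.154.
Standard quotas: P1 11.9169, P2 11.5287, P3 2.5544.
Lower quotas: P1 11, P2 11, P3 2 (sum 24, leaving 2 seats).
Remainders in descending order: P1 0.9169, P3 0.5544, P2 0.5287.
Largest remainders: P1, P3 receive the extra seats.

P1 12; P2 11; P3 3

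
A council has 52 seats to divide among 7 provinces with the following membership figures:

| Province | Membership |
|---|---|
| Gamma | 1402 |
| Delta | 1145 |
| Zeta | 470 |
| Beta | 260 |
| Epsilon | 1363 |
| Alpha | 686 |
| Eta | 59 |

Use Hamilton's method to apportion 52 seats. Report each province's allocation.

Total 5385; standard divisor 5385/52 ≈ 103.558.
Standard quotas: Gamma 13.538, Delta 11.057, Zeta 4.539, Beta 2.511, Epsilon 13.162, Alpha 6.624, Eta 0.570.
Lower quotas: Gamma 13, Delta 11, Zeta 4, Beta 2, Epsilon 13, Alpha 6, Eta 0 (sum 49, leaving 3 seats).
Remainders in descending order: Alpha 0.624, Eta 0.570, Zeta 0.539, Gamma 0.538, Beta 0.511, Epsilon 0.162, Delta 0.057.
Largest remainders: Alpha, Eta, Zeta receive the extra seats.

Gamma 13; Delta 11; Zeta 5; Beta 2; Epsilon 13; Alpha 7; Eta 1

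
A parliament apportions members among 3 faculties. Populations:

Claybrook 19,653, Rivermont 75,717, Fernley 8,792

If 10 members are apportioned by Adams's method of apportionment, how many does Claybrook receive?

2

Standard divisor 104162/10 ≈ 10416.2; standard quotas: Claybrook 1.887, Rivermont 7.269, Fernley 0.844.
Rounding up gives 2, 8, 1 = 11 seats, so the divisor must be adjusted.
With modified divisor 11700: modified quotas Claybrook 1.680, Rivermont 6.472, Fernley 0.751.
Rounding up: Claybrook 2, Rivermont 7, Fernley 1 (total 10).
Claybrook receives 2.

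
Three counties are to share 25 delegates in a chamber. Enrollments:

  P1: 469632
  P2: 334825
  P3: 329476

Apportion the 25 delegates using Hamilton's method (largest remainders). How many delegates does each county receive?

P1=10; P2=8; P3=7

The standard divisor is 1133933/25 ≈ 45357.32.
Standard quotas: P1 10.3541, P2 7.3819, P3 7.2640.
Lower quotas: P1 10, P2 7, P3 7 (sum 24, leaving 1 seat).
Remainders in descending order: P2 0.3819, P1 0.3541, P3 0.2640.
The surplus seat goes to P2.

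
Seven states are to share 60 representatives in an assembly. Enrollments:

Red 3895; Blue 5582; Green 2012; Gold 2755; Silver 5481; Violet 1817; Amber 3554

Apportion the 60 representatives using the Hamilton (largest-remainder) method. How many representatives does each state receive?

The standard divisor is 25096/60 ≈ 418.267.
Standard quotas: Red 9.3122, Blue 13.3456, Green 4.8103, Gold 6.5867, Silver 13.1041, Violet 4.3441, Amber 8.4970.
Lower quotas: Red 9, Blue 13, Green 4, Gold 6, Silver 13, Violet 4, Amber 8 (sum 57, leaving 3 seats).
Remainders in descending order: Green 0.8103, Gold 0.5867, Amber 0.4970, Blue 0.3456, Violet 0.3441, Red 0.3122, Silver 0.1041.
Largest remainders: Green, Gold, Amber receive the extra seats.

Red 9, Blue 13, Green 5, Gold 7, Silver 13, Violet 4, Amber 9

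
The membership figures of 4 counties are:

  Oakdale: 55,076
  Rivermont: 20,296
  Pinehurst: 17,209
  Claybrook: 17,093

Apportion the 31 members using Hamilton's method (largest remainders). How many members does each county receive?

Standard divisor: 109674 ÷ 31 ≈ 3537.871.
Standard quotas: Oakdale 15.5676, Rivermont 5.7368, Pinehurst 4.8642, Claybrook 4.8314.
Lower quotas: Oakdale 15, Rivermont 5, Pinehurst 4, Claybrook 4 (sum 28, leaving 3 seats).
Remainders in descending order: Pinehurst 0.8642, Claybrook 0.8314, Rivermont 0.7368, Oakdale 0.5676.
Largest remainders: Pinehurst, Claybrook, Rivermont receive the extra seats.

Oakdale=15; Rivermont=6; Pinehurst=5; Claybrook=5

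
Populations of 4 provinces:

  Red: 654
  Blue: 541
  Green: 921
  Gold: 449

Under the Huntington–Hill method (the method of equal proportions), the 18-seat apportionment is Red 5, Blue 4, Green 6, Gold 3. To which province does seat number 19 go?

Priority for the next seat is population ÷ (√(s·(s+1))).
Priorities: Red 119.404, Blue 120.971, Green 142.113, Gold 129.615.
Highest priority: Green.

Green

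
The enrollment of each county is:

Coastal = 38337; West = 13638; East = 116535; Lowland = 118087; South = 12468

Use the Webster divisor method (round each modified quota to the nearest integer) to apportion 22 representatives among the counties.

Standard divisor 299065/22 ≈ 13593.864; standard quotas: Coastal 2.820, West 1.003, East 8.573, Lowland 8.687, South 0.917.
Rounding to the nearest integer gives 3, 1, 9, 9, 1 = 23 seats, so the divisor must be adjusted.
With modified divisor 13800: modified quotas Coastal 2.778, West 0.988, East 8.445, Lowland 8.557, South 0.903.
Rounding to the nearest integer: Coastal 3, West 1, East 8, Lowland 9, South 1 (total 22).

Coastal 3; West 1; East 8; Lowland 9; South 1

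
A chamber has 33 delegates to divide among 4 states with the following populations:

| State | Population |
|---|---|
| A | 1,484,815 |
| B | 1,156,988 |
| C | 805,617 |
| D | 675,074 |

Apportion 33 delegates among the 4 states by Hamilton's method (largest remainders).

The standard divisor is 4122494/33 ≈ 124924.061.
Standard quotas: A 11.8857, B 9.2615, C 6.4489, D 5.4039.
Lower quotas: A 11, B 9, C 6, D 5 (sum 31, leaving 2 seats).
Remainders in descending order: A 0.8857, C 0.4489, D 0.4039, B 0.2615.
The surplus seats go to A, C.

A=12, B=9, C=7, D=5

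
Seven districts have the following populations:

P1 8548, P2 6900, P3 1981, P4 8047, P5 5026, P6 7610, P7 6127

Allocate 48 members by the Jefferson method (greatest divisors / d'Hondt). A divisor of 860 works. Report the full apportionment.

With modified divisor 860: modified quotas P1 9.940, P2 8.023, P3 2.303, P4 9.357, P5 5.844, P6 8.849, P7 7.124.
Rounding down: P1 9, P2 8, P3 2, P4 9, P5 5, P6 8, P7 7 (total 48).

P1=9; P2=8; P3=2; P4=9; P5=5; P6=8; P7=7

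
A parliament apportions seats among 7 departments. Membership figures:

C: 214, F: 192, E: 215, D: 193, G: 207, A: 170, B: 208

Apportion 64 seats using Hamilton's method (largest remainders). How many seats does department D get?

The standard divisor is 1399/64 ≈ 21.859.
Standard quotas: C 9.790, F 8.783, E 9.836, D 8.829, G 9.470, A 7.777, B 9.515.
Lower quotas: C 9, F 8, E 9, D 8, G 9, A 7, B 9 (sum 59, leaving 5 seats).
Remainders in descending order: E 0.836, D 0.829, C 0.790, F 0.783, A 0.777, B 0.515, G 0.470.
Largest remainders: E, D, C, F, A receive the extra seats.
D receives 9.

9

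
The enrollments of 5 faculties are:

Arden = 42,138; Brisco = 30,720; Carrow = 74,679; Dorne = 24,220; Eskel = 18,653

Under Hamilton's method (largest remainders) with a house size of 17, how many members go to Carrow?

7

The standard divisor is 190410/17 ≈ 11200.588.
Standard quotas: Arden 3.7621, Brisco 2.7427, Carrow 6.6674, Dorne 2.1624, Eskel 1.6654.
Lower quotas: Arden 3, Brisco 2, Carrow 6, Dorne 2, Eskel 1 (sum 14, leaving 3 seats).
Remainders in descending order: Arden 0.7621, Brisco 0.7427, Carrow 0.6674, Eskel 0.6654, Dorne 0.1624.
Largest remainders: Arden, Brisco, Carrow receive the extra seats.
Carrow receives 7.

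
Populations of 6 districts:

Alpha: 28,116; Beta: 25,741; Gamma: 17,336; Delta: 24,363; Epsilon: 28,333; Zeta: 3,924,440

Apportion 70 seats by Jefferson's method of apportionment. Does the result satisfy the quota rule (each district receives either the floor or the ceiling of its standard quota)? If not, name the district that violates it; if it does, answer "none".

Standard quotas: Alpha 0.486, Beta 0.445, Gamma 0.300, Delta 0.421, Epsilon 0.490, Zeta 67.858.
Jefferson allocation: Alpha 0, Beta 0, Gamma 0, Delta 0, Epsilon 0, Zeta 70.
Zeta has quota 67.858 (lower 67, upper 68) but receives 70 — outside the quota interval.

Zeta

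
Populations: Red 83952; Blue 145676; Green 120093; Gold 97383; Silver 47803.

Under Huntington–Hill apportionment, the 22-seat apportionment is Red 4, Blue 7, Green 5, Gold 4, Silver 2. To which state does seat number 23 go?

Priority for the next seat is population ÷ (√(s·(s+1))).
Priorities: Red 18772.238, Blue 19466.774, Green 21925.882, Gold 21775.501, Silver 19515.493.
Highest priority: Green.

Green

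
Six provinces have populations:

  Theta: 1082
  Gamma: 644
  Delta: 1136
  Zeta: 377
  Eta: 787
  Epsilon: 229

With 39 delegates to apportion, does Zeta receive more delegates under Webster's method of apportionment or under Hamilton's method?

Hamilton

Webster: Theta 10, Gamma 6, Delta 11, Zeta 3, Eta 7, Epsilon 2.
Hamilton: Theta 10, Gamma 6, Delta 10, Zeta 4, Eta 7, Epsilon 2.
Zeta gets 3 under Webster and 4 under Hamilton.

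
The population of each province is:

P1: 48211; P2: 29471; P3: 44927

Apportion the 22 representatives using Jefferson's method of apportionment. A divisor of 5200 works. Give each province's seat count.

With modified divisor 5200: modified quotas P1 9.271, P2 5.668, P3 8.640.
Rounding down: P1 9, P2 5, P3 8 (total 22).

P1: 9, P2: 5, P3: 8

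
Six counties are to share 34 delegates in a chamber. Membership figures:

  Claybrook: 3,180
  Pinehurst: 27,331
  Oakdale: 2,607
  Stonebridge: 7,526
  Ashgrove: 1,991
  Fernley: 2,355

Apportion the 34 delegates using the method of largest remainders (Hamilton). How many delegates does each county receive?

Claybrook 2, Pinehurst 21, Oakdale 2, Stonebridge 6, Ashgrove 1, Fernley 2

Total 44990; standard divisor 44990/34 ≈ 1323.235.
Standard quotas: Claybrook 2.4032, Pinehurst 20.6547, Oakdale 1.9702, Stonebridge 5.6876, Ashgrove 1.5046, Fernley 1.7797.
Lower quotas: Claybrook 2, Pinehurst 20, Oakdale 1, Stonebridge 5, Ashgrove 1, Fernley 1 (sum 30, leaving 4 seats).
Remainders in descending order: Oakdale 0.9702, Fernley 0.7797, Stonebridge 0.6876, Pinehurst 0.6547, Ashgrove 0.5046, Claybrook 0.4032.
The surplus seats go to Oakdale, Fernley, Stonebridge, Pinehurst.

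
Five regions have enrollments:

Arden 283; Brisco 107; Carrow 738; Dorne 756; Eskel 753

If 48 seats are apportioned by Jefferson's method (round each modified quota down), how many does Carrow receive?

Standard divisor 2637/48 ≈ 54.938; standard quotas: Arden 5.151, Brisco 1.948, Carrow 13.433, Dorne 13.761, Eskel 13.706.
Rounding down gives 5, 1, 13, 13, 13 = 45 seats, so the divisor must be adjusted.
With modified divisor 52.95: modified quotas Arden 5.345, Brisco 2.021, Carrow 13.938, Dorne 14.278, Eskel 14.221.
Rounding down: Arden 5, Brisco 2, Carrow 13, Dorne 14, Eskel 14 (total 48).
Carrow receives 13.

13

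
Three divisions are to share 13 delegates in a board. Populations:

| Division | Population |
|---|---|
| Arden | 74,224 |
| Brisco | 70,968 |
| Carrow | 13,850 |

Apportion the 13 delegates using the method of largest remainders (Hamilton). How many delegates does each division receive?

Standard divisor: 159042 ÷ 13 = 12234.
Standard quotas: Arden 6.0670, Brisco 5.8009, Carrow 1.1321.
Lower quotas: Arden 6, Brisco 5, Carrow 1 (sum 12, leaving 1 seat).
Remainders in descending order: Brisco 0.8009, Carrow 0.1321, Arden 0.0670.
The surplus seat goes to Brisco.

Arden 6, Brisco 6, Carrow 1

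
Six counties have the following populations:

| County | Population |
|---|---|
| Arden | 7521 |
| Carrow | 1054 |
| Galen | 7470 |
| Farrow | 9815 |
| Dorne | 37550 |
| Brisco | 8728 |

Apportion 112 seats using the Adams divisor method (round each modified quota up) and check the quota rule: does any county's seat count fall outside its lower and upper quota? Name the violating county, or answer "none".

Dorne

Standard quotas: Arden 11.677, Carrow 1.636, Galen 11.598, Farrow 15.239, Dorne 58.299, Brisco 13.551.
Adams allocation: Arden 12, Carrow 2, Galen 12, Farrow 15, Dorne 57, Brisco 14.
Dorne has quota 58.299 (lower 58, upper 59) but receives 57 — outside the quota interval.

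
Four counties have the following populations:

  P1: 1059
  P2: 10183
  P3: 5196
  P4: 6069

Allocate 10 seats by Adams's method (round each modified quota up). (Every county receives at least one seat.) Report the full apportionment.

Standard divisor 22507/10 ≈ 2250.7; standard quotas: P1 0.471, P2 4.524, P3 2.309, P4 2.696.
Rounding up gives 1, 5, 3, 3 = 12 seats, so the divisor must be adjusted.
With modified divisor 2800: modified quotas P1 0.378, P2 3.637, P3 1.856, P4 2.167.
Rounding up: P1 1, P2 4, P3 2, P4 3 (total 10).

P1: 1; P2: 4; P3: 2; P4: 3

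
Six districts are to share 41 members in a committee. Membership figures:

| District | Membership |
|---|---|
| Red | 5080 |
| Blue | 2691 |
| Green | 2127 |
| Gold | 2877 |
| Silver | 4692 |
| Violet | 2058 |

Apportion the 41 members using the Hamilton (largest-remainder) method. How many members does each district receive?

Red 11; Blue 6; Green 4; Gold 6; Silver 10; Violet 4

Total 19525; standard divisor 19525/41 ≈ 476.22.
Standard quotas: Red 10.6673, Blue 5.6508, Green 4.4664, Gold 6.0413, Silver 9.8526, Violet 4.3215.
Lower quotas: Red 10, Blue 5, Green 4, Gold 6, Silver 9, Violet 4 (sum 38, leaving 3 seats).
Remainders in descending order: Silver 0.8526, Red 0.6673, Blue 0.6508, Green 0.4664, Violet 0.3215, Gold 0.0413.
The surplus seats go to Silver, Red, Blue.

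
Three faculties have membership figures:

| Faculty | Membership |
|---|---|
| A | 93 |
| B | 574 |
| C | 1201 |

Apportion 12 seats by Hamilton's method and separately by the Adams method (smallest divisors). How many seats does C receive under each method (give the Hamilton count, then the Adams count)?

8 and 7

Hamilton: A 0, B 4, C 8.
Adams: A 1, B 4, C 7.
C gets 8 under Hamilton and 7 under Adams.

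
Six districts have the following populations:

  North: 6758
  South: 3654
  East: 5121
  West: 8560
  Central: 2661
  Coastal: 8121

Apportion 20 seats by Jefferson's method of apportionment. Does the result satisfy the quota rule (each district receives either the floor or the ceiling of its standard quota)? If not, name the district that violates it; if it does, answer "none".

none

Standard quotas: North 3.876, South 2.095, East 2.937, West 4.909, Central 1.526, Coastal 4.657.
Jefferson allocation: North 4, South 2, East 3, West 5, Central 1, Coastal 5.
Every allocation lies between the lower and upper quota.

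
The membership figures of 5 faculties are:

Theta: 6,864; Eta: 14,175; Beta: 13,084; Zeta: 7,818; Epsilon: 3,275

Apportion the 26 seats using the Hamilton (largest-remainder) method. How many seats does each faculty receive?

Theta=4, Eta=8, Beta=8, Zeta=4, Epsilon=2

Total 45216; standard divisor 45216/26 ≈ 1739.077.
Standard quotas: Theta 3.9469, Eta 8.1509, Beta 7.5235, Zeta 4.4955, Epsilon 1.8832.
Lower quotas: Theta 3, Eta 8, Beta 7, Zeta 4, Epsilon 1 (sum 23, leaving 3 seats).
Remainders in descending order: Theta 0.9469, Epsilon 0.8832, Beta 0.5235, Zeta 0.4955, Eta 0.1509.
Largest remainders: Theta, Epsilon, Beta receive the extra seats.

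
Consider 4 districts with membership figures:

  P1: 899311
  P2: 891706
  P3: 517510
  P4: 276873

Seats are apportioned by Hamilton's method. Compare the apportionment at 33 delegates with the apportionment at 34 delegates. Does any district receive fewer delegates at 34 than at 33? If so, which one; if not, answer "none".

P4

At 33 seats: P1 11, P2 11, P3 7, P4 4.
At 34 seats: P1 12, P2 12, P3 7, P4 3.
P4 drops from 4 to 3.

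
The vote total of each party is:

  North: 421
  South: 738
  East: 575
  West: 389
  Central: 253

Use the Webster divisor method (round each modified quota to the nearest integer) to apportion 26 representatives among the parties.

Standard divisor 2376/26 ≈ 91.385; standard quotas: North 4.607, South 8.076, East 6.292, West 4.257, Central 2.769.
Rounding to the nearest integer gives North 5, South 8, East 6, West 4, Central 3 — total 26, matching the house size, so no adjustment is needed.

North: 5; South: 8; East: 6; West: 4; Central: 3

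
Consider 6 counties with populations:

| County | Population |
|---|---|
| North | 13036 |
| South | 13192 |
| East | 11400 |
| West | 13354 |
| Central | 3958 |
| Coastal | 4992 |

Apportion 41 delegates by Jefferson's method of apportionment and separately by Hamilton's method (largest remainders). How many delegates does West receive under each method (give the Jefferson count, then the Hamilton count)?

10 and 9

Jefferson: North 9, South 9, East 8, West 10, Central 2, Coastal 3.
Hamilton: North 9, South 9, East 8, West 9, Central 3, Coastal 3.
West gets 10 under Jefferson and 9 under Hamilton.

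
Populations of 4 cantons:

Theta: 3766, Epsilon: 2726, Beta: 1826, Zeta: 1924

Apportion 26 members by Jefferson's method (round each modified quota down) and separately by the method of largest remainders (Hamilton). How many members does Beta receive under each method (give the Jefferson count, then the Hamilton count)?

Jefferson: Theta 10, Epsilon 7, Beta 4, Zeta 5.
Hamilton: Theta 9, Epsilon 7, Beta 5, Zeta 5.
Beta gets 4 under Jefferson and 5 under Hamilton.

4 and 5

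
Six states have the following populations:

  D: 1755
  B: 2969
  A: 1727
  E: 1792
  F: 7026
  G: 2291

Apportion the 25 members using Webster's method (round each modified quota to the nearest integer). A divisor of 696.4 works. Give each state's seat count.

D=3, B=4, A=2, E=3, F=10, G=3

With modified divisor 696.4: modified quotas D 2.520, B 4.263, A 2.480, E 2.573, F 10.089, G 3.290.
Rounding to the nearest integer: D 3, B 4, A 2, E 3, F 10, G 3 (total 25).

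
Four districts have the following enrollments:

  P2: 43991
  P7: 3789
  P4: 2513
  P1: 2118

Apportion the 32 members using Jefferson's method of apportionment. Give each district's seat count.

P2=28, P7=2, P4=1, P1=1

Standard divisor 52411/32 ≈ 1637.844; standard quotas: P2 26.859, P7 2.313, P4 1.534, P1 1.293.
Rounding down gives 26, 2, 1, 1 = 30 seats, so the divisor must be adjusted.
With modified divisor 1540: modified quotas P2 28.566, P7 2.460, P4 1.632, P1 1.375.
Rounding down: P2 28, P7 2, P4 1, P1 1 (total 32).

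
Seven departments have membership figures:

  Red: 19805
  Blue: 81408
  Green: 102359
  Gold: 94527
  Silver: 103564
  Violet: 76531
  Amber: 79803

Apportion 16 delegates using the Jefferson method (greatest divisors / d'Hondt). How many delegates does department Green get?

Standard divisor 557997/16 ≈ 34874.812; standard quotas: Red 0.568, Blue 2.334, Green 2.935, Gold 2.710, Silver 2.970, Violet 2.194, Amber 2.288.
Rounding down gives 0, 2, 2, 2, 2, 2, 2 = 12 seats, so the divisor must be adjusted.
With modified divisor 26900: modified quotas Red 0.736, Blue 3.026, Green 3.805, Gold 3.514, Silver 3.850, Violet 2.845, Amber 2.967.
Rounding down: Red 0, Blue 3, Green 3, Gold 3, Silver 3, Violet 2, Amber 2 (total 16).
Green receives 3.

3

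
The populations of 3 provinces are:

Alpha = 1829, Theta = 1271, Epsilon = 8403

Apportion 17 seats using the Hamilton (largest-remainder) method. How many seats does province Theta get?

2

Standard divisor: 11503 ÷ 17 ≈ 676.647.
Standard quotas: Alpha 2.7030, Theta 1.8784, Epsilon 12.4186.
Lower quotas: Alpha 2, Theta 1, Epsilon 12 (sum 15, leaving 2 seats).
Remainders in descending order: Theta 0.8784, Alpha 0.7030, Epsilon 0.4186.
Largest remainders: Theta, Alpha receive the extra seats.
Theta receives 2.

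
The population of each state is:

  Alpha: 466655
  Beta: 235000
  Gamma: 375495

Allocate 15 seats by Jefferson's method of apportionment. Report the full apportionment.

Standard divisor 1077150/15 ≈ 71810; standard quotas: Alpha 6.498, Beta 3.273, Gamma 5.229.
Rounding down gives 6, 3, 5 = 14 seats, so the divisor must be adjusted.
With modified divisor 64600: modified quotas Alpha 7.224, Beta 3.638, Gamma 5.813.
Rounding down: Alpha 7, Beta 3, Gamma 5 (total 15).

Alpha: 7, Beta: 3, Gamma: 5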